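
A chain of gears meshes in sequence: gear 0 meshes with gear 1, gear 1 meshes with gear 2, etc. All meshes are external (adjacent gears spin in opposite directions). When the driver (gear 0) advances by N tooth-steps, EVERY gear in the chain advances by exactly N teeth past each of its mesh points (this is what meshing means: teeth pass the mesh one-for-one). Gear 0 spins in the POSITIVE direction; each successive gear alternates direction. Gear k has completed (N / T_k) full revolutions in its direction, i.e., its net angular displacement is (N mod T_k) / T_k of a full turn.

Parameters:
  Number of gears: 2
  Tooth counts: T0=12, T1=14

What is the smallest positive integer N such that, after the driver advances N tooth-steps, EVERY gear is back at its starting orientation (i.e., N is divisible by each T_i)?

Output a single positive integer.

Answer: 84

Derivation:
Gear k returns to start when N is a multiple of T_k.
All gears at start simultaneously when N is a common multiple of [12, 14]; the smallest such N is lcm(12, 14).
Start: lcm = T0 = 12
Fold in T1=14: gcd(12, 14) = 2; lcm(12, 14) = 12 * 14 / 2 = 168 / 2 = 84
Full cycle length = 84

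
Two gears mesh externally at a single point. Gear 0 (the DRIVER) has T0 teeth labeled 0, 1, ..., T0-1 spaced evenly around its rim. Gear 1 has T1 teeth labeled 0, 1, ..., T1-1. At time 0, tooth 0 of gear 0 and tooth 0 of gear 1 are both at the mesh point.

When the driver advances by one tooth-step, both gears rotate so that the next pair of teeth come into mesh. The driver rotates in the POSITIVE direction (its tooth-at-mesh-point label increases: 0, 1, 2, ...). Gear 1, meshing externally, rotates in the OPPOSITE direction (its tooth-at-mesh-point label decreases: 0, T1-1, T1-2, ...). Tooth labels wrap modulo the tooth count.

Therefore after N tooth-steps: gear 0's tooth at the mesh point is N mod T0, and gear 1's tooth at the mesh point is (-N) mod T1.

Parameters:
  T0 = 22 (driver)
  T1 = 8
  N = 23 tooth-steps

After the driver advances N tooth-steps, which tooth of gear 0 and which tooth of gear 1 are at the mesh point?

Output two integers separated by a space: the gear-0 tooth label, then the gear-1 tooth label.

Answer: 1 1

Derivation:
Gear 0 (driver, T0=22): tooth at mesh = N mod T0
  23 = 1 * 22 + 1, so 23 mod 22 = 1
  gear 0 tooth = 1
Gear 1 (driven, T1=8): tooth at mesh = (-N) mod T1
  23 = 2 * 8 + 7, so 23 mod 8 = 7
  (-23) mod 8 = (-7) mod 8 = 8 - 7 = 1
Mesh after 23 steps: gear-0 tooth 1 meets gear-1 tooth 1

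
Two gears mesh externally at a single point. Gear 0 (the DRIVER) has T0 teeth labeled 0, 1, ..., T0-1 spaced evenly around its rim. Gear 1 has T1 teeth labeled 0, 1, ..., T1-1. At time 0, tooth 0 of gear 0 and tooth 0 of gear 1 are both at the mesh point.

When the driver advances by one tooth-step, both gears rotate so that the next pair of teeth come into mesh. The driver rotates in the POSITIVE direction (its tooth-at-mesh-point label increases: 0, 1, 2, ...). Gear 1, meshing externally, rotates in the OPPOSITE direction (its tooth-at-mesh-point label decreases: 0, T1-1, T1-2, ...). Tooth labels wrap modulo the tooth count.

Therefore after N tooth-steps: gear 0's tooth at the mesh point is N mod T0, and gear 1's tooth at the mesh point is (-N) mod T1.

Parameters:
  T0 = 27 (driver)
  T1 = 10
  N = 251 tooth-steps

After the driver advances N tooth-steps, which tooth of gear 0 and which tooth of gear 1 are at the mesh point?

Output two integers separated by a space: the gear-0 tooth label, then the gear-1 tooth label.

Answer: 8 9

Derivation:
Gear 0 (driver, T0=27): tooth at mesh = N mod T0
  251 = 9 * 27 + 8, so 251 mod 27 = 8
  gear 0 tooth = 8
Gear 1 (driven, T1=10): tooth at mesh = (-N) mod T1
  251 = 25 * 10 + 1, so 251 mod 10 = 1
  (-251) mod 10 = (-1) mod 10 = 10 - 1 = 9
Mesh after 251 steps: gear-0 tooth 8 meets gear-1 tooth 9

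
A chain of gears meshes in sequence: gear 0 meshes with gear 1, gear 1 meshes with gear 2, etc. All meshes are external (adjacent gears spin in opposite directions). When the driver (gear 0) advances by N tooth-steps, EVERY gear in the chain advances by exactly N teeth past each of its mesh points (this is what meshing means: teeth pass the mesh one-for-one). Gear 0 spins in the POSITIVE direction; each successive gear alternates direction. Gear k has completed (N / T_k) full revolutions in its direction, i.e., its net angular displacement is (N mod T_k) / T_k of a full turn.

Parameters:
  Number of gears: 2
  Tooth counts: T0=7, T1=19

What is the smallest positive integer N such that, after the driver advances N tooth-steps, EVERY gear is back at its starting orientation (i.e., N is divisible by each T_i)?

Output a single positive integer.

Answer: 133

Derivation:
Gear k returns to start when N is a multiple of T_k.
All gears at start simultaneously when N is a common multiple of [7, 19]; the smallest such N is lcm(7, 19).
Start: lcm = T0 = 7
Fold in T1=19: gcd(7, 19) = 1; lcm(7, 19) = 7 * 19 / 1 = 133 / 1 = 133
Full cycle length = 133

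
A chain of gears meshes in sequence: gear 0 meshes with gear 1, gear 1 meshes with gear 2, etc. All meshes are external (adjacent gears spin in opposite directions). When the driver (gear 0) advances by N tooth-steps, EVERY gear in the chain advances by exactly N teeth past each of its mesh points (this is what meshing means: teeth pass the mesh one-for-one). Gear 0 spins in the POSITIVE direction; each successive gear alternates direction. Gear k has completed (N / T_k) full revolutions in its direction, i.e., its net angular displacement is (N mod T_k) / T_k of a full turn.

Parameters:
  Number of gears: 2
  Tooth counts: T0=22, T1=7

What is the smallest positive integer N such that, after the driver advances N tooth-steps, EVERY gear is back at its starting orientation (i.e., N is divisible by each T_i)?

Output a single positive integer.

Gear k returns to start when N is a multiple of T_k.
All gears at start simultaneously when N is a common multiple of [22, 7]; the smallest such N is lcm(22, 7).
Start: lcm = T0 = 22
Fold in T1=7: gcd(22, 7) = 1; lcm(22, 7) = 22 * 7 / 1 = 154 / 1 = 154
Full cycle length = 154

Answer: 154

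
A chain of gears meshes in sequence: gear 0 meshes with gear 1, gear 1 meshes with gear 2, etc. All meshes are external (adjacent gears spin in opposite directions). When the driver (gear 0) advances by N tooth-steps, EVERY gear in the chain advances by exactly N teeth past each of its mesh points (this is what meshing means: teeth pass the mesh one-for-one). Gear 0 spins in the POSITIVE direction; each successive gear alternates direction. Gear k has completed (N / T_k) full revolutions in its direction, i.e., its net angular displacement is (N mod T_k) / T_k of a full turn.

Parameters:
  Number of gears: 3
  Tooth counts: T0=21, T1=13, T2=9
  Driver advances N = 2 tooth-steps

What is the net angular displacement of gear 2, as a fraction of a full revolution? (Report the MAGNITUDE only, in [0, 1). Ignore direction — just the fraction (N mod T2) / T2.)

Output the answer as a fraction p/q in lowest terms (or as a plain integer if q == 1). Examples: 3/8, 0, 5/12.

Chain of 3 gears, tooth counts: [21, 13, 9]
  gear 0: T0=21, direction=positive, advance = 2 mod 21 = 2 teeth = 2/21 turn
  gear 1: T1=13, direction=negative, advance = 2 mod 13 = 2 teeth = 2/13 turn
  gear 2: T2=9, direction=positive, advance = 2 mod 9 = 2 teeth = 2/9 turn
Gear 2: 2 mod 9 = 2
Fraction = 2 / 9 = 2/9 (gcd(2,9)=1) = 2/9

Answer: 2/9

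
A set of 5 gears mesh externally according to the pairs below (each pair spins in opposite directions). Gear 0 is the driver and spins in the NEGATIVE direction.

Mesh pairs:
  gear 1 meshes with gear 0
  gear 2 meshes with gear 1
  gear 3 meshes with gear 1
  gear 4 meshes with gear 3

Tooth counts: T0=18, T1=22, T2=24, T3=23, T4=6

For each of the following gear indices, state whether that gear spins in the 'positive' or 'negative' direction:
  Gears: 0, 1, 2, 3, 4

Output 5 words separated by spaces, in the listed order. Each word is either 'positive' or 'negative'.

Answer: negative positive negative negative positive

Derivation:
Gear 0 (driver): negative (depth 0)
  gear 1: meshes with gear 0 -> depth 1 -> positive (opposite of gear 0)
  gear 2: meshes with gear 1 -> depth 2 -> negative (opposite of gear 1)
  gear 3: meshes with gear 1 -> depth 2 -> negative (opposite of gear 1)
  gear 4: meshes with gear 3 -> depth 3 -> positive (opposite of gear 3)
Queried indices 0, 1, 2, 3, 4 -> negative, positive, negative, negative, positive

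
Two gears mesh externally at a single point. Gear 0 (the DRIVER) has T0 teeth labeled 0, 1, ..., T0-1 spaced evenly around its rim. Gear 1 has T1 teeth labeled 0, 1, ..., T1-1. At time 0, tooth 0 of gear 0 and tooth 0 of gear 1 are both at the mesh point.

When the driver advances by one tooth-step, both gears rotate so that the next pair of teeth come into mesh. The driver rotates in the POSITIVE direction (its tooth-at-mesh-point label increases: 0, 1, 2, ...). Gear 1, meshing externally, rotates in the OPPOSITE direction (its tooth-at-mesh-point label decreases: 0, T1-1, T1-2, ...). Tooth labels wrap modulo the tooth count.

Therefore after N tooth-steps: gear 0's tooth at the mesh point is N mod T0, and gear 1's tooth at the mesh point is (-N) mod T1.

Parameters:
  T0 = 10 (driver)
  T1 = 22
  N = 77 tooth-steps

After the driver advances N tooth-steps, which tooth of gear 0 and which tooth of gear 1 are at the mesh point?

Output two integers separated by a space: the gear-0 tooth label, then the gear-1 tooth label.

Gear 0 (driver, T0=10): tooth at mesh = N mod T0
  77 = 7 * 10 + 7, so 77 mod 10 = 7
  gear 0 tooth = 7
Gear 1 (driven, T1=22): tooth at mesh = (-N) mod T1
  77 = 3 * 22 + 11, so 77 mod 22 = 11
  (-77) mod 22 = (-11) mod 22 = 22 - 11 = 11
Mesh after 77 steps: gear-0 tooth 7 meets gear-1 tooth 11

Answer: 7 11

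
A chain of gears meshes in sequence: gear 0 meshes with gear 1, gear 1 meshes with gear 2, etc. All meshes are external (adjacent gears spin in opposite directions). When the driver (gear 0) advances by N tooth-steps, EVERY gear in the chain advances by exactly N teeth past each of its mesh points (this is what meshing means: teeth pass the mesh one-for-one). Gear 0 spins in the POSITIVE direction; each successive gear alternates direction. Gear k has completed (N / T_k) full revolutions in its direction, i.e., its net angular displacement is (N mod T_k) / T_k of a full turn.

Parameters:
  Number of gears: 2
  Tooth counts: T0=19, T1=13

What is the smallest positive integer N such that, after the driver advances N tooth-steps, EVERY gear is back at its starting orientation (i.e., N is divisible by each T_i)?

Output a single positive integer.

Gear k returns to start when N is a multiple of T_k.
All gears at start simultaneously when N is a common multiple of [19, 13]; the smallest such N is lcm(19, 13).
Start: lcm = T0 = 19
Fold in T1=13: gcd(19, 13) = 1; lcm(19, 13) = 19 * 13 / 1 = 247 / 1 = 247
Full cycle length = 247

Answer: 247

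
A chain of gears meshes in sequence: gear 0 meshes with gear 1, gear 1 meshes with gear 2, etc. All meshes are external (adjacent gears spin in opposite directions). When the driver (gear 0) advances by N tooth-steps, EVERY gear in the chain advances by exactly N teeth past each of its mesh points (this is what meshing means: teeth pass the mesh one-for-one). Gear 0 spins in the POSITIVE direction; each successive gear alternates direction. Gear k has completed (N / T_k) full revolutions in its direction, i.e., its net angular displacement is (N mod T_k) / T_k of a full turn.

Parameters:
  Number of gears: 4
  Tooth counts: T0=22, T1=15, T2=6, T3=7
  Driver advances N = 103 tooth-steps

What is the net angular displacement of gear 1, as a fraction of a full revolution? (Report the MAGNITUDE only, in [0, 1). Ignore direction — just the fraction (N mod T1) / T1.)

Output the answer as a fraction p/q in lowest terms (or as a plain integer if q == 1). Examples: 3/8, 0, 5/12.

Answer: 13/15

Derivation:
Chain of 4 gears, tooth counts: [22, 15, 6, 7]
  gear 0: T0=22, direction=positive, advance = 103 mod 22 = 15 teeth = 15/22 turn
  gear 1: T1=15, direction=negative, advance = 103 mod 15 = 13 teeth = 13/15 turn
  gear 2: T2=6, direction=positive, advance = 103 mod 6 = 1 teeth = 1/6 turn
  gear 3: T3=7, direction=negative, advance = 103 mod 7 = 5 teeth = 5/7 turn
Gear 1: 103 mod 15 = 13
Fraction = 13 / 15 = 13/15 (gcd(13,15)=1) = 13/15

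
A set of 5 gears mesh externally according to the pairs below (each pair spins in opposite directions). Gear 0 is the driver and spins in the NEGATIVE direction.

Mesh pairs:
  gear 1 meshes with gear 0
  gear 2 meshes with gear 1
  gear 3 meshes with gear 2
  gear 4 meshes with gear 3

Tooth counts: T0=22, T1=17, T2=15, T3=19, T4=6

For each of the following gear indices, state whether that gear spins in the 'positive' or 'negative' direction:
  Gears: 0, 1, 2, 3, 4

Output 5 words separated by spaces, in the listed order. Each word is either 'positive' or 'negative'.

Gear 0 (driver): negative (depth 0)
  gear 1: meshes with gear 0 -> depth 1 -> positive (opposite of gear 0)
  gear 2: meshes with gear 1 -> depth 2 -> negative (opposite of gear 1)
  gear 3: meshes with gear 2 -> depth 3 -> positive (opposite of gear 2)
  gear 4: meshes with gear 3 -> depth 4 -> negative (opposite of gear 3)
Queried indices 0, 1, 2, 3, 4 -> negative, positive, negative, positive, negative

Answer: negative positive negative positive negative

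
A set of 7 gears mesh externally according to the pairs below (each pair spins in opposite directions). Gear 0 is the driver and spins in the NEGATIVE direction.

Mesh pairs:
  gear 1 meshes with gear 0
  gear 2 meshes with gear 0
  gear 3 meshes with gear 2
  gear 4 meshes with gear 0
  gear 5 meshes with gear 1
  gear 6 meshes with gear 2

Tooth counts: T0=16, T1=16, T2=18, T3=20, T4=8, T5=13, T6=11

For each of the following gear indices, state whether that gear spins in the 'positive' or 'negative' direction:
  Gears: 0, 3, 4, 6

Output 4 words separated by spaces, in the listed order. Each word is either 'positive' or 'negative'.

Answer: negative negative positive negative

Derivation:
Gear 0 (driver): negative (depth 0)
  gear 1: meshes with gear 0 -> depth 1 -> positive (opposite of gear 0)
  gear 2: meshes with gear 0 -> depth 1 -> positive (opposite of gear 0)
  gear 3: meshes with gear 2 -> depth 2 -> negative (opposite of gear 2)
  gear 4: meshes with gear 0 -> depth 1 -> positive (opposite of gear 0)
  gear 5: meshes with gear 1 -> depth 2 -> negative (opposite of gear 1)
  gear 6: meshes with gear 2 -> depth 2 -> negative (opposite of gear 2)
Queried indices 0, 3, 4, 6 -> negative, negative, positive, negative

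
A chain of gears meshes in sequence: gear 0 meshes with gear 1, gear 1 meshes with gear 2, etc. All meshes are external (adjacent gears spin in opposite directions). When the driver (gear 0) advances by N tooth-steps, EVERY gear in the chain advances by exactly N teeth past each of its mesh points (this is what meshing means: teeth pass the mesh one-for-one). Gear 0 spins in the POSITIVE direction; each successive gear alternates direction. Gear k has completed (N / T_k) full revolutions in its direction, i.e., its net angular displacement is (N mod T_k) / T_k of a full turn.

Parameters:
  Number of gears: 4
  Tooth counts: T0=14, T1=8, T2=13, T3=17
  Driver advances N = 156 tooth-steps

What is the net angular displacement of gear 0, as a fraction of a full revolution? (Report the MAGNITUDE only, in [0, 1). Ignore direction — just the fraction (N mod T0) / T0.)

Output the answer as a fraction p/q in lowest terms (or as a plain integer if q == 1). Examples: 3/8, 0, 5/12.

Answer: 1/7

Derivation:
Chain of 4 gears, tooth counts: [14, 8, 13, 17]
  gear 0: T0=14, direction=positive, advance = 156 mod 14 = 2 teeth = 2/14 turn
  gear 1: T1=8, direction=negative, advance = 156 mod 8 = 4 teeth = 4/8 turn
  gear 2: T2=13, direction=positive, advance = 156 mod 13 = 0 teeth = 0/13 turn
  gear 3: T3=17, direction=negative, advance = 156 mod 17 = 3 teeth = 3/17 turn
Gear 0: 156 mod 14 = 2
Fraction = 2 / 14 = 1/7 (gcd(2,14)=2) = 1/7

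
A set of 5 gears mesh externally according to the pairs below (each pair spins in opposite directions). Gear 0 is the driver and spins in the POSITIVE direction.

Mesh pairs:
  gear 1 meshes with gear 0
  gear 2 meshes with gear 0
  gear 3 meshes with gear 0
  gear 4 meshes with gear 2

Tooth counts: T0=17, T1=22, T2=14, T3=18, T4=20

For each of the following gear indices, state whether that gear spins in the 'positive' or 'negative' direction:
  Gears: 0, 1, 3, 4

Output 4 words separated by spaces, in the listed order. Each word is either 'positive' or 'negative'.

Answer: positive negative negative positive

Derivation:
Gear 0 (driver): positive (depth 0)
  gear 1: meshes with gear 0 -> depth 1 -> negative (opposite of gear 0)
  gear 2: meshes with gear 0 -> depth 1 -> negative (opposite of gear 0)
  gear 3: meshes with gear 0 -> depth 1 -> negative (opposite of gear 0)
  gear 4: meshes with gear 2 -> depth 2 -> positive (opposite of gear 2)
Queried indices 0, 1, 3, 4 -> positive, negative, negative, positive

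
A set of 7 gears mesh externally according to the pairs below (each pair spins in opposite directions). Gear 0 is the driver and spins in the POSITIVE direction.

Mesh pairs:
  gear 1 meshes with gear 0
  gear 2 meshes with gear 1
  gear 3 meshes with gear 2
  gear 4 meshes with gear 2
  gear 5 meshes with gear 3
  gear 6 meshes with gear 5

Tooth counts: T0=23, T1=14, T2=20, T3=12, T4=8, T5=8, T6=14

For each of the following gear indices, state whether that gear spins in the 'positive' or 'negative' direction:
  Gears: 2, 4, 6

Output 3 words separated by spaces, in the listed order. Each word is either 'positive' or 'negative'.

Gear 0 (driver): positive (depth 0)
  gear 1: meshes with gear 0 -> depth 1 -> negative (opposite of gear 0)
  gear 2: meshes with gear 1 -> depth 2 -> positive (opposite of gear 1)
  gear 3: meshes with gear 2 -> depth 3 -> negative (opposite of gear 2)
  gear 4: meshes with gear 2 -> depth 3 -> negative (opposite of gear 2)
  gear 5: meshes with gear 3 -> depth 4 -> positive (opposite of gear 3)
  gear 6: meshes with gear 5 -> depth 5 -> negative (opposite of gear 5)
Queried indices 2, 4, 6 -> positive, negative, negative

Answer: positive negative negative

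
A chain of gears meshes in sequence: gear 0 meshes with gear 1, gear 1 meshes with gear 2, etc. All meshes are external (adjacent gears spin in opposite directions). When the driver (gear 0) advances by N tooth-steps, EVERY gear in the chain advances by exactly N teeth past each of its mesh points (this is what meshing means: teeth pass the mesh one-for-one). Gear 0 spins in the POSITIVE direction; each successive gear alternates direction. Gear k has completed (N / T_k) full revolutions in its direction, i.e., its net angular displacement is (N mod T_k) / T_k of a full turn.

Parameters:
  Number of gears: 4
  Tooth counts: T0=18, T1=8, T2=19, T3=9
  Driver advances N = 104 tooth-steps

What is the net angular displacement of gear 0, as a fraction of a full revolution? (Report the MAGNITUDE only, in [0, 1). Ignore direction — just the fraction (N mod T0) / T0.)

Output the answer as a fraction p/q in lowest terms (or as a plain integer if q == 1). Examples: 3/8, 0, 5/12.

Answer: 7/9

Derivation:
Chain of 4 gears, tooth counts: [18, 8, 19, 9]
  gear 0: T0=18, direction=positive, advance = 104 mod 18 = 14 teeth = 14/18 turn
  gear 1: T1=8, direction=negative, advance = 104 mod 8 = 0 teeth = 0/8 turn
  gear 2: T2=19, direction=positive, advance = 104 mod 19 = 9 teeth = 9/19 turn
  gear 3: T3=9, direction=negative, advance = 104 mod 9 = 5 teeth = 5/9 turn
Gear 0: 104 mod 18 = 14
Fraction = 14 / 18 = 7/9 (gcd(14,18)=2) = 7/9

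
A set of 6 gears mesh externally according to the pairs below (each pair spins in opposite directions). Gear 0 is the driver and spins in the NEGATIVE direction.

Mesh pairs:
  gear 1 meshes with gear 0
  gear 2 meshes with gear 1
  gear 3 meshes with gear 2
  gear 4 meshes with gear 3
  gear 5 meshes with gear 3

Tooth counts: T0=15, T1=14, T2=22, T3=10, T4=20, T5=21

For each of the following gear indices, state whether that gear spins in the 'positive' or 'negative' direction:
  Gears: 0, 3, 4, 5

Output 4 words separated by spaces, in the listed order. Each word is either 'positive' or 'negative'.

Answer: negative positive negative negative

Derivation:
Gear 0 (driver): negative (depth 0)
  gear 1: meshes with gear 0 -> depth 1 -> positive (opposite of gear 0)
  gear 2: meshes with gear 1 -> depth 2 -> negative (opposite of gear 1)
  gear 3: meshes with gear 2 -> depth 3 -> positive (opposite of gear 2)
  gear 4: meshes with gear 3 -> depth 4 -> negative (opposite of gear 3)
  gear 5: meshes with gear 3 -> depth 4 -> negative (opposite of gear 3)
Queried indices 0, 3, 4, 5 -> negative, positive, negative, negative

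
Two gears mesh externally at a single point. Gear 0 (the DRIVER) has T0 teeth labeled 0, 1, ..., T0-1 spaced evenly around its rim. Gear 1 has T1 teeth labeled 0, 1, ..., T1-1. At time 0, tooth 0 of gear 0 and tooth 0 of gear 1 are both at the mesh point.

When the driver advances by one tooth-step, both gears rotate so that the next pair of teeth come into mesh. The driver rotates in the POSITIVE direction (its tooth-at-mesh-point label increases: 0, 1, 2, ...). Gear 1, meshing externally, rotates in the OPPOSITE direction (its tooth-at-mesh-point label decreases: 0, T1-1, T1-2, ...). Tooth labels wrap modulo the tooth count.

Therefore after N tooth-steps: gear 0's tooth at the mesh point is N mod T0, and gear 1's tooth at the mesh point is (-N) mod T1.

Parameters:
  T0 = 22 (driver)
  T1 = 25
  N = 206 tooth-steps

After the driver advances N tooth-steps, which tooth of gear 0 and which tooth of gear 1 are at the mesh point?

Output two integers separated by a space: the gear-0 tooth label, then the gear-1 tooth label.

Answer: 8 19

Derivation:
Gear 0 (driver, T0=22): tooth at mesh = N mod T0
  206 = 9 * 22 + 8, so 206 mod 22 = 8
  gear 0 tooth = 8
Gear 1 (driven, T1=25): tooth at mesh = (-N) mod T1
  206 = 8 * 25 + 6, so 206 mod 25 = 6
  (-206) mod 25 = (-6) mod 25 = 25 - 6 = 19
Mesh after 206 steps: gear-0 tooth 8 meets gear-1 tooth 19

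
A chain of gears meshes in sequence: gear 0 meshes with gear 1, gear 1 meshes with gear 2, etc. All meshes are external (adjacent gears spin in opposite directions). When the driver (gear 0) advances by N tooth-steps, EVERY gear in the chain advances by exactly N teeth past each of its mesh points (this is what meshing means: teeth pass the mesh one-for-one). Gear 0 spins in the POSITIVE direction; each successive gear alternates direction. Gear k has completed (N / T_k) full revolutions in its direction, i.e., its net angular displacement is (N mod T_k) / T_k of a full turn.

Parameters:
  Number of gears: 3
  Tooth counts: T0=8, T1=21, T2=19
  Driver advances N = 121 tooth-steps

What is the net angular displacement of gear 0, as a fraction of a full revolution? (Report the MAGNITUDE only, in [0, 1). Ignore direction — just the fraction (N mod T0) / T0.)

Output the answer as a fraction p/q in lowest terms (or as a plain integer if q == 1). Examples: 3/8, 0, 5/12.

Answer: 1/8

Derivation:
Chain of 3 gears, tooth counts: [8, 21, 19]
  gear 0: T0=8, direction=positive, advance = 121 mod 8 = 1 teeth = 1/8 turn
  gear 1: T1=21, direction=negative, advance = 121 mod 21 = 16 teeth = 16/21 turn
  gear 2: T2=19, direction=positive, advance = 121 mod 19 = 7 teeth = 7/19 turn
Gear 0: 121 mod 8 = 1
Fraction = 1 / 8 = 1/8 (gcd(1,8)=1) = 1/8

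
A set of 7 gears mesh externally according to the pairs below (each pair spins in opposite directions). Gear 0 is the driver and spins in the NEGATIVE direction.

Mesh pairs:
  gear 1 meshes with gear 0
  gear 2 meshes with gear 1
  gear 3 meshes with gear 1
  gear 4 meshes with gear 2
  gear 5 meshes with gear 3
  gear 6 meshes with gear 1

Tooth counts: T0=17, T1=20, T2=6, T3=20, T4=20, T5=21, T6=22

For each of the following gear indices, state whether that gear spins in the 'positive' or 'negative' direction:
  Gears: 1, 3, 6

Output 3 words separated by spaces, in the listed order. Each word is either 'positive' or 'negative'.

Answer: positive negative negative

Derivation:
Gear 0 (driver): negative (depth 0)
  gear 1: meshes with gear 0 -> depth 1 -> positive (opposite of gear 0)
  gear 2: meshes with gear 1 -> depth 2 -> negative (opposite of gear 1)
  gear 3: meshes with gear 1 -> depth 2 -> negative (opposite of gear 1)
  gear 4: meshes with gear 2 -> depth 3 -> positive (opposite of gear 2)
  gear 5: meshes with gear 3 -> depth 3 -> positive (opposite of gear 3)
  gear 6: meshes with gear 1 -> depth 2 -> negative (opposite of gear 1)
Queried indices 1, 3, 6 -> positive, negative, negative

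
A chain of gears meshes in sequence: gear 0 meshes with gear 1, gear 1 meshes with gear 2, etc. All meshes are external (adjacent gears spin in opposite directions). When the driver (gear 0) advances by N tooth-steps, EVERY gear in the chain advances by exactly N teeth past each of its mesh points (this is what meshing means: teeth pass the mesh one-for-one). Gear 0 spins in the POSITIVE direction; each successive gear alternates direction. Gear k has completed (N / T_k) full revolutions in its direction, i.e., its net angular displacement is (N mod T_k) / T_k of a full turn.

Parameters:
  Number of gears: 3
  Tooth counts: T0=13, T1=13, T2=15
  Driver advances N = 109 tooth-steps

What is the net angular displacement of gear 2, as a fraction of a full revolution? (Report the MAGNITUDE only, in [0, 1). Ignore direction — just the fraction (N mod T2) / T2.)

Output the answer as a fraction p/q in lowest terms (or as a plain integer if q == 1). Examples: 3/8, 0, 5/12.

Answer: 4/15

Derivation:
Chain of 3 gears, tooth counts: [13, 13, 15]
  gear 0: T0=13, direction=positive, advance = 109 mod 13 = 5 teeth = 5/13 turn
  gear 1: T1=13, direction=negative, advance = 109 mod 13 = 5 teeth = 5/13 turn
  gear 2: T2=15, direction=positive, advance = 109 mod 15 = 4 teeth = 4/15 turn
Gear 2: 109 mod 15 = 4
Fraction = 4 / 15 = 4/15 (gcd(4,15)=1) = 4/15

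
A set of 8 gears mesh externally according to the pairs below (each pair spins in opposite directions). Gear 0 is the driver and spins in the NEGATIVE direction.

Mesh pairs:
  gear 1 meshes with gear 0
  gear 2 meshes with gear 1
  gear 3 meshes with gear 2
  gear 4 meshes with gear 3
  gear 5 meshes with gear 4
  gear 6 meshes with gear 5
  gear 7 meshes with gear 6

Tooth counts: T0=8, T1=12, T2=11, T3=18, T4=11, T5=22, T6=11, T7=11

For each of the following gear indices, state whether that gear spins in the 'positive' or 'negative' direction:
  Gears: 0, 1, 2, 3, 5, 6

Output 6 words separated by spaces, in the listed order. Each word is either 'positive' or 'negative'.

Answer: negative positive negative positive positive negative

Derivation:
Gear 0 (driver): negative (depth 0)
  gear 1: meshes with gear 0 -> depth 1 -> positive (opposite of gear 0)
  gear 2: meshes with gear 1 -> depth 2 -> negative (opposite of gear 1)
  gear 3: meshes with gear 2 -> depth 3 -> positive (opposite of gear 2)
  gear 4: meshes with gear 3 -> depth 4 -> negative (opposite of gear 3)
  gear 5: meshes with gear 4 -> depth 5 -> positive (opposite of gear 4)
  gear 6: meshes with gear 5 -> depth 6 -> negative (opposite of gear 5)
  gear 7: meshes with gear 6 -> depth 7 -> positive (opposite of gear 6)
Queried indices 0, 1, 2, 3, 5, 6 -> negative, positive, negative, positive, positive, negative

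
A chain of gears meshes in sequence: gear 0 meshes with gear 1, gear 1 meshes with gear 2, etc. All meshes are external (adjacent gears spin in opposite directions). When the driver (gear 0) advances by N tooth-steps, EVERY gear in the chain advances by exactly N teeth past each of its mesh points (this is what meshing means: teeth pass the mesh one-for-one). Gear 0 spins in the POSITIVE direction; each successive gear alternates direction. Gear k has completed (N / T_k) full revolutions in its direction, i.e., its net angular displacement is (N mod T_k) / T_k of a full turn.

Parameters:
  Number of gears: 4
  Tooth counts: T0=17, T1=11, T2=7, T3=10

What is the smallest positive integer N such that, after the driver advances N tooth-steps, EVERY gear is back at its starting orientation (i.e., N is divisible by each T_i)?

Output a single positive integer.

Gear k returns to start when N is a multiple of T_k.
All gears at start simultaneously when N is a common multiple of [17, 11, 7, 10]; the smallest such N is lcm(17, 11, 7, 10).
Start: lcm = T0 = 17
Fold in T1=11: gcd(17, 11) = 1; lcm(17, 11) = 17 * 11 / 1 = 187 / 1 = 187
Fold in T2=7: gcd(187, 7) = 1; lcm(187, 7) = 187 * 7 / 1 = 1309 / 1 = 1309
Fold in T3=10: gcd(1309, 10) = 1; lcm(1309, 10) = 1309 * 10 / 1 = 13090 / 1 = 13090
Full cycle length = 13090

Answer: 13090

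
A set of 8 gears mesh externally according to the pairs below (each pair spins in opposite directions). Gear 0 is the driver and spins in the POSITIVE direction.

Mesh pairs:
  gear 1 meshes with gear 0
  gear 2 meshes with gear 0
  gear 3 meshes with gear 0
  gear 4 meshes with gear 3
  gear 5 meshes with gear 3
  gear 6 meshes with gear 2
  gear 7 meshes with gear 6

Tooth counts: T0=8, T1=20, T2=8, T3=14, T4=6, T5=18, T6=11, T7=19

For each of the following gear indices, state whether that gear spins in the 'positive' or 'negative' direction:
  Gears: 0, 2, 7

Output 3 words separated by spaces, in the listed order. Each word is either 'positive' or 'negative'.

Gear 0 (driver): positive (depth 0)
  gear 1: meshes with gear 0 -> depth 1 -> negative (opposite of gear 0)
  gear 2: meshes with gear 0 -> depth 1 -> negative (opposite of gear 0)
  gear 3: meshes with gear 0 -> depth 1 -> negative (opposite of gear 0)
  gear 4: meshes with gear 3 -> depth 2 -> positive (opposite of gear 3)
  gear 5: meshes with gear 3 -> depth 2 -> positive (opposite of gear 3)
  gear 6: meshes with gear 2 -> depth 2 -> positive (opposite of gear 2)
  gear 7: meshes with gear 6 -> depth 3 -> negative (opposite of gear 6)
Queried indices 0, 2, 7 -> positive, negative, negative

Answer: positive negative negative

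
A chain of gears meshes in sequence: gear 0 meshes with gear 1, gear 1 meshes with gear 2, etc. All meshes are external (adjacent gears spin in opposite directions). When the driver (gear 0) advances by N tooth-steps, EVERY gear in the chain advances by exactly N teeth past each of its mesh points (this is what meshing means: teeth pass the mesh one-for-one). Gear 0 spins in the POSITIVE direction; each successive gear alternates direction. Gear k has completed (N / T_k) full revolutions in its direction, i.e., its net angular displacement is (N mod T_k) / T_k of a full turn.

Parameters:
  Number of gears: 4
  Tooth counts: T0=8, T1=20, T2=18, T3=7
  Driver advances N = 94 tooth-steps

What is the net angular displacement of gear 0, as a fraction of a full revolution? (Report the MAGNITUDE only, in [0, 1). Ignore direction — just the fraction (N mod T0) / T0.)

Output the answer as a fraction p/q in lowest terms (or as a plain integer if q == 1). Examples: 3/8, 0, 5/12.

Answer: 3/4

Derivation:
Chain of 4 gears, tooth counts: [8, 20, 18, 7]
  gear 0: T0=8, direction=positive, advance = 94 mod 8 = 6 teeth = 6/8 turn
  gear 1: T1=20, direction=negative, advance = 94 mod 20 = 14 teeth = 14/20 turn
  gear 2: T2=18, direction=positive, advance = 94 mod 18 = 4 teeth = 4/18 turn
  gear 3: T3=7, direction=negative, advance = 94 mod 7 = 3 teeth = 3/7 turn
Gear 0: 94 mod 8 = 6
Fraction = 6 / 8 = 3/4 (gcd(6,8)=2) = 3/4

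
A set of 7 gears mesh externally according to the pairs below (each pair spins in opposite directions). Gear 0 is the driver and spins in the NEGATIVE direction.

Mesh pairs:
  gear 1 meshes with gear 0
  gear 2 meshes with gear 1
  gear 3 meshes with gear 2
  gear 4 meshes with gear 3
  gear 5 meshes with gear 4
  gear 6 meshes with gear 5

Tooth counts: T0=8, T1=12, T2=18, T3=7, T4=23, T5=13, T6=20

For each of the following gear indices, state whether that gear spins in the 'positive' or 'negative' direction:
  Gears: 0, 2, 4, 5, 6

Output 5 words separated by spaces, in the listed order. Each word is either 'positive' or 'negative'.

Gear 0 (driver): negative (depth 0)
  gear 1: meshes with gear 0 -> depth 1 -> positive (opposite of gear 0)
  gear 2: meshes with gear 1 -> depth 2 -> negative (opposite of gear 1)
  gear 3: meshes with gear 2 -> depth 3 -> positive (opposite of gear 2)
  gear 4: meshes with gear 3 -> depth 4 -> negative (opposite of gear 3)
  gear 5: meshes with gear 4 -> depth 5 -> positive (opposite of gear 4)
  gear 6: meshes with gear 5 -> depth 6 -> negative (opposite of gear 5)
Queried indices 0, 2, 4, 5, 6 -> negative, negative, negative, positive, negative

Answer: negative negative negative positive negative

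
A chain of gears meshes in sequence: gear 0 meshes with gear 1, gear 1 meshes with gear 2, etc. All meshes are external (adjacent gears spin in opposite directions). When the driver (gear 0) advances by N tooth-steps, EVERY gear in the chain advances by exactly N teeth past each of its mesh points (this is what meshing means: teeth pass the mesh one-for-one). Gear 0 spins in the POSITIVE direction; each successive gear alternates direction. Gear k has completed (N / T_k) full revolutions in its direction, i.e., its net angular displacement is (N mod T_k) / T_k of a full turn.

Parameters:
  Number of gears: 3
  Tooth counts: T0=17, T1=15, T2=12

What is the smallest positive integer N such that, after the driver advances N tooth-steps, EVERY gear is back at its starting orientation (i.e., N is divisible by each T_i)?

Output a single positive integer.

Answer: 1020

Derivation:
Gear k returns to start when N is a multiple of T_k.
All gears at start simultaneously when N is a common multiple of [17, 15, 12]; the smallest such N is lcm(17, 15, 12).
Start: lcm = T0 = 17
Fold in T1=15: gcd(17, 15) = 1; lcm(17, 15) = 17 * 15 / 1 = 255 / 1 = 255
Fold in T2=12: gcd(255, 12) = 3; lcm(255, 12) = 255 * 12 / 3 = 3060 / 3 = 1020
Full cycle length = 1020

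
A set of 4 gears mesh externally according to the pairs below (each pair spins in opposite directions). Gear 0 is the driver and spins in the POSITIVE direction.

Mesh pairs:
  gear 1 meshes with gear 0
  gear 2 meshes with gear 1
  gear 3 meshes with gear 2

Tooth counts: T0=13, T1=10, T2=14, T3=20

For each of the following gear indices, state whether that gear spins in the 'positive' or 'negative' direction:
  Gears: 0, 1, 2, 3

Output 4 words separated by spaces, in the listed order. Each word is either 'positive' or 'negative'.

Answer: positive negative positive negative

Derivation:
Gear 0 (driver): positive (depth 0)
  gear 1: meshes with gear 0 -> depth 1 -> negative (opposite of gear 0)
  gear 2: meshes with gear 1 -> depth 2 -> positive (opposite of gear 1)
  gear 3: meshes with gear 2 -> depth 3 -> negative (opposite of gear 2)
Queried indices 0, 1, 2, 3 -> positive, negative, positive, negative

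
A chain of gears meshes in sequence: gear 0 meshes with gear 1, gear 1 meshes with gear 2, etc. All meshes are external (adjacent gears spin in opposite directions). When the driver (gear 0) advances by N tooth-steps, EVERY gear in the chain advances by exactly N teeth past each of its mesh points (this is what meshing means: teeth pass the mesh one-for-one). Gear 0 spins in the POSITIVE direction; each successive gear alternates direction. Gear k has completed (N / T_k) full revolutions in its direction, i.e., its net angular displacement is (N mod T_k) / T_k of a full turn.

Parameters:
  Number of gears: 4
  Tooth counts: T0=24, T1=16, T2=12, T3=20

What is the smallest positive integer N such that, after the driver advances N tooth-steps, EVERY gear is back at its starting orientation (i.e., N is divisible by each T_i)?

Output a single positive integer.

Answer: 240

Derivation:
Gear k returns to start when N is a multiple of T_k.
All gears at start simultaneously when N is a common multiple of [24, 16, 12, 20]; the smallest such N is lcm(24, 16, 12, 20).
Start: lcm = T0 = 24
Fold in T1=16: gcd(24, 16) = 8; lcm(24, 16) = 24 * 16 / 8 = 384 / 8 = 48
Fold in T2=12: gcd(48, 12) = 12; lcm(48, 12) = 48 * 12 / 12 = 576 / 12 = 48
Fold in T3=20: gcd(48, 20) = 4; lcm(48, 20) = 48 * 20 / 4 = 960 / 4 = 240
Full cycle length = 240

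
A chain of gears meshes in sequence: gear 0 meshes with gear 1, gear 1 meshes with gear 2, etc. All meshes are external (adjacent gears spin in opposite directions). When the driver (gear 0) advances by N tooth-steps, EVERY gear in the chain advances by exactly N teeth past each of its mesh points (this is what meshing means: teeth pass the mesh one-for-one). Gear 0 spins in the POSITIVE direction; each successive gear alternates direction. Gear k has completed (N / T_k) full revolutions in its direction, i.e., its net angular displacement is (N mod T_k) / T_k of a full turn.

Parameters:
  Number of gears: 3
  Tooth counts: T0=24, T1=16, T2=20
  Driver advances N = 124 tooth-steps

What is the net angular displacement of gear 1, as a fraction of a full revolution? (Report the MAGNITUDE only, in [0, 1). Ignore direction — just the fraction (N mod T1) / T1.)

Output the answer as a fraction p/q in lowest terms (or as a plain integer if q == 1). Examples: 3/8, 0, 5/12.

Answer: 3/4

Derivation:
Chain of 3 gears, tooth counts: [24, 16, 20]
  gear 0: T0=24, direction=positive, advance = 124 mod 24 = 4 teeth = 4/24 turn
  gear 1: T1=16, direction=negative, advance = 124 mod 16 = 12 teeth = 12/16 turn
  gear 2: T2=20, direction=positive, advance = 124 mod 20 = 4 teeth = 4/20 turn
Gear 1: 124 mod 16 = 12
Fraction = 12 / 16 = 3/4 (gcd(12,16)=4) = 3/4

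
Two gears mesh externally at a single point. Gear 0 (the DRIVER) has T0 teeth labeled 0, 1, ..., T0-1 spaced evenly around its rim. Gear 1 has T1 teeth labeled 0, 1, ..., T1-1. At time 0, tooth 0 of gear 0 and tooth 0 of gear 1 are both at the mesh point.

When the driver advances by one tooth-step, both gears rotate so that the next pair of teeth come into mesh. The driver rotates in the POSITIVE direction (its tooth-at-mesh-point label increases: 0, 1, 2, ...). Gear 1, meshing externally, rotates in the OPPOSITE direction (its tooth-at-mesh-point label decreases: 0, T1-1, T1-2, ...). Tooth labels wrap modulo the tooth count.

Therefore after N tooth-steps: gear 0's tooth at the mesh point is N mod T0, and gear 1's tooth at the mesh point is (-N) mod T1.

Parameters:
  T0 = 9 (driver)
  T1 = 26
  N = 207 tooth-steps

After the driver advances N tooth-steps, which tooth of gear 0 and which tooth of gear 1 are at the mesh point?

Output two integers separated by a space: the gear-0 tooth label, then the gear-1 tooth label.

Answer: 0 1

Derivation:
Gear 0 (driver, T0=9): tooth at mesh = N mod T0
  207 = 23 * 9 + 0, so 207 mod 9 = 0
  gear 0 tooth = 0
Gear 1 (driven, T1=26): tooth at mesh = (-N) mod T1
  207 = 7 * 26 + 25, so 207 mod 26 = 25
  (-207) mod 26 = (-25) mod 26 = 26 - 25 = 1
Mesh after 207 steps: gear-0 tooth 0 meets gear-1 tooth 1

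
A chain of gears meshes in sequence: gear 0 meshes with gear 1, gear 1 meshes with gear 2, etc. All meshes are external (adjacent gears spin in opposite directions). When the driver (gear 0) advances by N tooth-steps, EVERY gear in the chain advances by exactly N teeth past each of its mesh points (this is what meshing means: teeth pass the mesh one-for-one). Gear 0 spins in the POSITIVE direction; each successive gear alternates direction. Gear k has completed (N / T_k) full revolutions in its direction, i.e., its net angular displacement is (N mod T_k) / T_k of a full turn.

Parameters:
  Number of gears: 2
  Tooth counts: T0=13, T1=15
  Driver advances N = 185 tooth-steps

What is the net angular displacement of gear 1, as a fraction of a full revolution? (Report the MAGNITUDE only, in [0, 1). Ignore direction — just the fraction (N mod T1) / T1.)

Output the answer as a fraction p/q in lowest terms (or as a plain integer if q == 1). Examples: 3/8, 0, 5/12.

Chain of 2 gears, tooth counts: [13, 15]
  gear 0: T0=13, direction=positive, advance = 185 mod 13 = 3 teeth = 3/13 turn
  gear 1: T1=15, direction=negative, advance = 185 mod 15 = 5 teeth = 5/15 turn
Gear 1: 185 mod 15 = 5
Fraction = 5 / 15 = 1/3 (gcd(5,15)=5) = 1/3

Answer: 1/3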